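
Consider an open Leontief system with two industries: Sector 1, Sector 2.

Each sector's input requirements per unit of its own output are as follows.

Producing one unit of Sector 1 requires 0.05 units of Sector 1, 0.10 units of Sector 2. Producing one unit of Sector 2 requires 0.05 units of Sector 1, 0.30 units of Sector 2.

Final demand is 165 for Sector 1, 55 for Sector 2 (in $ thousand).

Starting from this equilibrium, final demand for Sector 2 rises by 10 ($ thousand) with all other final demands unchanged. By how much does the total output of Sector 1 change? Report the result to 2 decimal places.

I − A =
  [   0.95    -0.05]
  [  -0.10     0.70]
det(I−A) = (0.95)(0.70) − (-0.05)(-0.10) = 0.6600
adj(I−A) = [[0.70, 0.05], [0.10, 0.95]]
(I − A)⁻¹ = adj(I−A) / det(I−A) ≈
  [   1.0606     0.0758]
  [   0.1515     1.4394]
Δx = (I − A)⁻¹ Δd with Δd having +10 in the Sector 2 component and 0 elsewhere.
So Δx_1 = L_12 · (+10), where L_12 = adj(I−A)_12 / det(I−A) = 0.05 / 0.6600.
Δx_1 = 0.05 × (+10) / 0.6600 = 0.50 / 0.6600 ≈ 0.76.

Δx_1 = 0.76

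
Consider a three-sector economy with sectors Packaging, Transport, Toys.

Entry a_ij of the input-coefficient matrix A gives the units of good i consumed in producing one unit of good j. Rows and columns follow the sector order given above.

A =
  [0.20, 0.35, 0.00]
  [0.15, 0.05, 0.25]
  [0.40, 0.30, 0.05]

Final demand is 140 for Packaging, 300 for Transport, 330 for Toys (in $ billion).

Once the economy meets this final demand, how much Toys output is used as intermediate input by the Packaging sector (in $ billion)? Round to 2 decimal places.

z_31 = 169.44

I − A =
  [   0.80    -0.35     0.00]
  [  -0.15     0.95    -0.25]
  [  -0.40    -0.30     0.95]
Cofactors of I−A, C_ij = (−1)^(i+j)·(minor ij) (rows/columns in the sector order above):
  C_11 = (0.95)(0.95) − (-0.25)(-0.30) = 0.8275
  C_12 = −[(-0.15)(0.95) − (-0.25)(-0.40)] = 0.2425
  C_13 = (-0.15)(-0.30) − (0.95)(-0.40) = 0.4250
  C_21 = −[(-0.35)(0.95) − (0.00)(-0.30)] = 0.3325
  C_22 = (0.80)(0.95) − (0.00)(-0.40) = 0.7600
  C_23 = −[(0.80)(-0.30) − (-0.35)(-0.40)] = 0.3800
  C_31 = (-0.35)(-0.25) − (0.00)(0.95) = 0.0875
  C_32 = −[(0.80)(-0.25) − (0.00)(-0.15)] = 0.2000
  C_33 = (0.80)(0.95) − (-0.35)(-0.15) = 0.7075
det(I−A) = Σ_j (I−A)_1j·C_1j = (0.80)(0.8275) + (-0.35)(0.2425) + (0.00)(0.4250) = 0.577125
adj(I−A) = Cᵀ =
  [ 0.8275   0.3325   0.0875]
  [ 0.2425   0.7600   0.2000]
  [ 0.4250   0.3800   0.7075]
(I − A)⁻¹ = adj(I−A) / det(I−A) ≈
  [   1.4338     0.5761     0.1516]
  [   0.4202     1.3169     0.3465]
  [   0.7364     0.6584     1.2259]
First solve x = (I − A)⁻¹ d = adj(I−A)·d / det(I−A); in particular x_1 = (0.8275·140 + 0.3325·300 + 0.0875·330) / 0.577125 = 244.475 / 0.577125 ≈ 423.6084.
Intermediate flow from 3 to 1: z_31 = a_31 · x_1 = 0.40 × 244.475 / 0.577125 = 97.79 / 0.577125 ≈ 169.44.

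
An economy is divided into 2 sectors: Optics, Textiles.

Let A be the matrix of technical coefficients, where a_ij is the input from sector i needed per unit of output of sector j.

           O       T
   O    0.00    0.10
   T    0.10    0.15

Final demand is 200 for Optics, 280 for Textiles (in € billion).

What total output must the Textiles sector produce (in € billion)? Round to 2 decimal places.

x_T = 357.14

I − A =
  [   1.00    -0.10]
  [  -0.10     0.85]
det(I−A) = (1.00)(0.85) − (-0.10)(-0.10) = 0.8400
adj(I−A) = [[0.85, 0.10], [0.10, 1.00]]
(I − A)⁻¹ = adj(I−A) / det(I−A) ≈
  [   1.0119     0.1190]
  [   0.1190     1.1905]
x = (I − A)⁻¹ d = adj(I−A)·d / det(I−A), with det(I−A) = 0.8400:
  x_O = (0.85·200 + 0.10·280) / 0.8400 = 198.00 / 0.8400 ≈ 235.71
  x_T = (0.10·200 + 1.00·280) / 0.8400 = 300.00 / 0.8400 ≈ 357.14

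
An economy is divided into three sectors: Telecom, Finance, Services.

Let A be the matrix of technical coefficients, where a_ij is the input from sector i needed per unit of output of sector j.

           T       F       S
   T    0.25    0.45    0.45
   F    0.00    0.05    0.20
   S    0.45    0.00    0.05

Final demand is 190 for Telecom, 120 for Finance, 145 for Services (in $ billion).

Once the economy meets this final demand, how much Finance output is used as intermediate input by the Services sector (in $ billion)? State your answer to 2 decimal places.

I − A =
  [   0.75    -0.45    -0.45]
  [   0.00     0.95    -0.20]
  [  -0.45     0.00     0.95]
Cofactors of I−A, C_ij = (−1)^(i+j)·(minor ij) (rows/columns in the sector order above):
  C_11 = (0.95)(0.95) − (-0.20)(0.00) = 0.9025
  C_12 = −[(0.00)(0.95) − (-0.20)(-0.45)] = 0.0900
  C_13 = (0.00)(0.00) − (0.95)(-0.45) = 0.4275
  C_21 = −[(-0.45)(0.95) − (-0.45)(0.00)] = 0.4275
  C_22 = (0.75)(0.95) − (-0.45)(-0.45) = 0.5100
  C_23 = −[(0.75)(0.00) − (-0.45)(-0.45)] = 0.2025
  C_31 = (-0.45)(-0.20) − (-0.45)(0.95) = 0.5175
  C_32 = −[(0.75)(-0.20) − (-0.45)(0.00)] = 0.1500
  C_33 = (0.75)(0.95) − (-0.45)(0.00) = 0.7125
det(I−A) = Σ_j (I−A)_1j·C_1j = (0.75)(0.9025) + (-0.45)(0.0900) + (-0.45)(0.4275) = 0.4440
adj(I−A) = Cᵀ =
  [ 0.9025   0.4275   0.5175]
  [ 0.0900   0.5100   0.1500]
  [ 0.4275   0.2025   0.7125]
(I − A)⁻¹ = adj(I−A) / det(I−A) ≈
  [   2.0327     0.9628     1.1655]
  [   0.2027     1.1486     0.3378]
  [   0.9628     0.4561     1.6047]
First solve x = (I − A)⁻¹ d = adj(I−A)·d / det(I−A); in particular x_S = (0.4275·190 + 0.2025·120 + 0.7125·145) / 0.4440 = 208.8375 / 0.4440 ≈ 470.3547.
Intermediate flow from F to S: z_FS = a_FS · x_S = 0.20 × 208.8375 / 0.4440 = 41.7675 / 0.4440 ≈ 94.07.

z_FS = 94.07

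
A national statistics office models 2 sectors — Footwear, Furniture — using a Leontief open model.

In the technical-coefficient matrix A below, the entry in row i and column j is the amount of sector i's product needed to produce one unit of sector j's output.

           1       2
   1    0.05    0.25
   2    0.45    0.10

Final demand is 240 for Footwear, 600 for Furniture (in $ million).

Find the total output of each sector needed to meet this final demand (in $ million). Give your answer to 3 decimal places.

I − A =
  [   0.95    -0.25]
  [  -0.45     0.90]
det(I−A) = (0.95)(0.90) − (-0.25)(-0.45) = 0.7425
adj(I−A) = [[0.90, 0.25], [0.45, 0.95]]
(I − A)⁻¹ = adj(I−A) / det(I−A) ≈
  [   1.2121     0.3367]
  [   0.6061     1.2795]
x = (I − A)⁻¹ d = adj(I−A)·d / det(I−A), with det(I−A) = 0.7425:
  x_1 = (0.90·240 + 0.25·600) / 0.7425 = 366.00 / 0.7425 ≈ 492.929
  x_2 = (0.45·240 + 0.95·600) / 0.7425 = 678.00 / 0.7425 ≈ 913.131

x_1 = 492.929, x_2 = 913.131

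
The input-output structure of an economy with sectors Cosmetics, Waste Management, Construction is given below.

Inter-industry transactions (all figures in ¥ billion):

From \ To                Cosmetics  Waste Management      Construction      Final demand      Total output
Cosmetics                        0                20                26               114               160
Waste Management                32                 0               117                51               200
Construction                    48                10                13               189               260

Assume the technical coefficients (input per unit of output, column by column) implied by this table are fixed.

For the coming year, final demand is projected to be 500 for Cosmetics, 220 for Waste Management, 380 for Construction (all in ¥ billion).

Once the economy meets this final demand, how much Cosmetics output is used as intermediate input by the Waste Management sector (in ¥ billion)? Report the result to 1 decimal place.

Technical coefficients a_ij = z_ij / X_j:
  a_11 = 0/160 = 0.00, a_21 = 32/160 = 0.20, a_31 = 48/160 = 0.30
  a_12 = 20/200 = 0.10, a_22 = 0/200 = 0.00, a_32 = 10/200 = 0.05
  a_13 = 26/260 = 0.10, a_23 = 117/260 = 0.45, a_33 = 13/260 = 0.05
I − A =
  [   1.00    -0.10    -0.10]
  [  -0.20     1.00    -0.45]
  [  -0.30    -0.05     0.95]
Cofactors of I−A, C_ij = (−1)^(i+j)·(minor ij) (rows/columns in the sector order above):
  C_11 = (1.00)(0.95) − (-0.45)(-0.05) = 0.9275
  C_12 = −[(-0.20)(0.95) − (-0.45)(-0.30)] = 0.3250
  C_13 = (-0.20)(-0.05) − (1.00)(-0.30) = 0.3100
  C_21 = −[(-0.10)(0.95) − (-0.10)(-0.05)] = 0.1000
  C_22 = (1.00)(0.95) − (-0.10)(-0.30) = 0.9200
  C_23 = −[(1.00)(-0.05) − (-0.10)(-0.30)] = 0.0800
  C_31 = (-0.10)(-0.45) − (-0.10)(1.00) = 0.1450
  C_32 = −[(1.00)(-0.45) − (-0.10)(-0.20)] = 0.4700
  C_33 = (1.00)(1.00) − (-0.10)(-0.20) = 0.9800
det(I−A) = Σ_j (I−A)_1j·C_1j = (1.00)(0.9275) + (-0.10)(0.3250) + (-0.10)(0.3100) = 0.8640
adj(I−A) = Cᵀ =
  [ 0.9275   0.1000   0.1450]
  [ 0.3250   0.9200   0.4700]
  [ 0.3100   0.0800   0.9800]
(I − A)⁻¹ = adj(I−A) / det(I−A) ≈
  [   1.0735     0.1157     0.1678]
  [   0.3762     1.0648     0.5440]
  [   0.3588     0.0926     1.1343]
First solve x = (I − A)⁻¹ d = adj(I−A)·d / det(I−A); in particular x_2 = (0.3250·500 + 0.9200·220 + 0.4700·380) / 0.8640 = 543.50 / 0.8640 ≈ 629.051.
Intermediate flow from 1 to 2: z_12 = a_12 · x_2 = 0.10 × 543.50 / 0.8640 = 54.35 / 0.8640 ≈ 62.9.

z_12 = 62.9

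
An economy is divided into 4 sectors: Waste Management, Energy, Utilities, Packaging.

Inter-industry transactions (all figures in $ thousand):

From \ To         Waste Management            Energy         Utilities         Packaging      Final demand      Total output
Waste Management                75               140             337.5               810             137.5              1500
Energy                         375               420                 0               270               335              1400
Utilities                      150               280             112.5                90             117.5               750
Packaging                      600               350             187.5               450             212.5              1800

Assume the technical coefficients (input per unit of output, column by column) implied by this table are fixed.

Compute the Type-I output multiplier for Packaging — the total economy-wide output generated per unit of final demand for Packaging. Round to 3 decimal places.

Technical coefficients a_ij = z_ij / X_j:
  a_11 = 75/1500 = 0.05, a_21 = 375/1500 = 0.25, a_31 = 150/1500 = 0.10, a_41 = 600/1500 = 0.40
  a_12 = 140/1400 = 0.10, a_22 = 420/1400 = 0.30, a_32 = 280/1400 = 0.20, a_42 = 350/1400 = 0.25
  a_13 = 337.5/750 = 0.45, a_23 = 0/750 = 0.00, a_33 = 112.5/750 = 0.15, a_43 = 187.5/750 = 0.25
  a_14 = 810/1800 = 0.45, a_24 = 270/1800 = 0.15, a_34 = 90/1800 = 0.05, a_44 = 450/1800 = 0.25
I − A =
  [   0.95    -0.10    -0.45    -0.45]
  [  -0.25     0.70     0.00    -0.15]
  [  -0.10    -0.20     0.85    -0.05]
  [  -0.40    -0.25    -0.25     0.75]
Compute the cofactors C_ij = (−1)^(i+j)·(3×3 minor ij) of I−A; the adjugate is their transpose:
adj(I−A) = Cᵀ =
  [ 0.398125   0.253750   0.301875   0.309750]
  [ 0.211000   0.386750   0.175125   0.215625]
  [ 0.115375   0.139125   0.284250   0.116000]
  [ 0.321125   0.310625   0.314125   0.490000]
det(I−A) = Σ_j (I−A)_1j·C_1j = (0.95)(0.398125) + (-0.10)(0.211000) + (-0.45)(0.115375) + (-0.45)(0.321125) = 0.16069375
(I − A)⁻¹ = adj(I−A) / det(I−A) ≈
  [   2.4775     1.5791     1.8786     1.9276]
  [   1.3131     2.4068     1.0898     1.3418]
  [   0.7180     0.8658     1.7689     0.7219]
  [   1.9984     1.9330     1.9548     3.0493]
The output multiplier for sector j is the column-j sum of the Leontief inverse (I − A)⁻¹ = adj(I−A) / det(I−A).
Column 4 of adj(I−A): (0.309750, 0.215625, 0.116000, 0.490000); det(I−A) = 0.16069375.
m_4 = (0.309750 + 0.215625 + 0.116000 + 0.490000) / 0.16069375 = 1.131375 / 0.16069375 ≈ 7.041.

m_4 = 7.041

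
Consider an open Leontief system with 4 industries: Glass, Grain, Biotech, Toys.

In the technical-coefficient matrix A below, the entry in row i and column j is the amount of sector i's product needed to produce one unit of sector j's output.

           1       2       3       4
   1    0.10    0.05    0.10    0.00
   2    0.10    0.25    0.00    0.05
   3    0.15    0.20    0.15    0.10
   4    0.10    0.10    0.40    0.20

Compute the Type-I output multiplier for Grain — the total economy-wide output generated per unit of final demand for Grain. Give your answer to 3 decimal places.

m_2 = 2.265

I − A =
  [   0.90    -0.05    -0.10     0.00]
  [  -0.10     0.75     0.00    -0.05]
  [  -0.15    -0.20     0.85    -0.10]
  [  -0.10    -0.10    -0.40     0.80]
Compute the cofactors C_ij = (−1)^(i+j)·(3×3 minor ij) of I−A; the adjugate is their transpose:
adj(I−A) = Cᵀ =
  [ 0.471750   0.049000   0.060500   0.010625]
  [ 0.071250   0.563000   0.026500   0.038500]
  [ 0.114750   0.159500   0.531250   0.076375]
  [ 0.125250   0.156250   0.276500   0.556250]
det(I−A) = Σ_j (I−A)_1j·C_1j = (0.90)(0.471750) + (-0.05)(0.071250) + (-0.10)(0.114750) + (0.00)(0.125250) = 0.4095375
(I − A)⁻¹ = adj(I−A) / det(I−A) ≈
  [   1.1519     0.1196     0.1477     0.0259]
  [   0.1740     1.3747     0.0647     0.0940]
  [   0.2802     0.3895     1.2972     0.1865]
  [   0.3058     0.3815     0.6752     1.3582]
The output multiplier for sector j is the column-j sum of the Leontief inverse (I − A)⁻¹ = adj(I−A) / det(I−A).
Column 2 of adj(I−A): (0.049000, 0.563000, 0.159500, 0.156250); det(I−A) = 0.4095375.
m_2 = (0.049000 + 0.563000 + 0.159500 + 0.156250) / 0.4095375 = 0.92775 / 0.4095375 ≈ 2.265.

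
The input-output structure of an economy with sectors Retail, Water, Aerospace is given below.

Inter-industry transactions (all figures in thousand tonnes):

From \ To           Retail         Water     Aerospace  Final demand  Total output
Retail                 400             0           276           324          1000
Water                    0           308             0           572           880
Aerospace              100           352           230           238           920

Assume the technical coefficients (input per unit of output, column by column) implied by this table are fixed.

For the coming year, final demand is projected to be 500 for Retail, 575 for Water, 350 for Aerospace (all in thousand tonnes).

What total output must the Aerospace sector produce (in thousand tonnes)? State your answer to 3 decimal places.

x_A = 1124.542

Technical coefficients a_ij = z_ij / X_j:
  a_RR = 400/1000 = 0.40, a_WR = 0/1000 = 0.00, a_AR = 100/1000 = 0.10
  a_RW = 0/880 = 0.00, a_WW = 308/880 = 0.35, a_AW = 352/880 = 0.40
  a_RA = 276/920 = 0.30, a_WA = 0/920 = 0.00, a_AA = 230/920 = 0.25
I − A =
  [   0.60     0.00    -0.30]
  [   0.00     0.65     0.00]
  [  -0.10    -0.40     0.75]
Cofactors of I−A, C_ij = (−1)^(i+j)·(minor ij) (rows/columns in the sector order above):
  C_11 = (0.65)(0.75) − (0.00)(-0.40) = 0.4875
  C_12 = −[(0.00)(0.75) − (0.00)(-0.10)] = 0.0000
  C_13 = (0.00)(-0.40) − (0.65)(-0.10) = 0.0650
  C_21 = −[(0.00)(0.75) − (-0.30)(-0.40)] = 0.1200
  C_22 = (0.60)(0.75) − (-0.30)(-0.10) = 0.4200
  C_23 = −[(0.60)(-0.40) − (0.00)(-0.10)] = 0.2400
  C_31 = (0.00)(0.00) − (-0.30)(0.65) = 0.1950
  C_32 = −[(0.60)(0.00) − (-0.30)(0.00)] = 0.0000
  C_33 = (0.60)(0.65) − (0.00)(0.00) = 0.3900
det(I−A) = Σ_j (I−A)_1j·C_1j = (0.60)(0.4875) + (0.00)(0.0000) + (-0.30)(0.0650) = 0.2730
adj(I−A) = Cᵀ =
  [ 0.4875   0.1200   0.1950]
  [ 0.0000   0.4200   0.0000]
  [ 0.0650   0.2400   0.3900]
(I − A)⁻¹ = adj(I−A) / det(I−A) ≈
  [   1.7857     0.4396     0.7143]
  [   0.0000     1.5385     0.0000]
  [   0.2381     0.8791     1.4286]
x = (I − A)⁻¹ d = adj(I−A)·d / det(I−A), with det(I−A) = 0.2730:
  x_R = (0.4875·500 + 0.1200·575 + 0.1950·350) / 0.2730 = 381.00 / 0.2730 ≈ 1395.604
  x_W = (0.0000·500 + 0.4200·575 + 0.0000·350) / 0.2730 = 241.50 / 0.2730 ≈ 884.615
  x_A = (0.0650·500 + 0.2400·575 + 0.3900·350) / 0.2730 = 307.00 / 0.2730 ≈ 1124.542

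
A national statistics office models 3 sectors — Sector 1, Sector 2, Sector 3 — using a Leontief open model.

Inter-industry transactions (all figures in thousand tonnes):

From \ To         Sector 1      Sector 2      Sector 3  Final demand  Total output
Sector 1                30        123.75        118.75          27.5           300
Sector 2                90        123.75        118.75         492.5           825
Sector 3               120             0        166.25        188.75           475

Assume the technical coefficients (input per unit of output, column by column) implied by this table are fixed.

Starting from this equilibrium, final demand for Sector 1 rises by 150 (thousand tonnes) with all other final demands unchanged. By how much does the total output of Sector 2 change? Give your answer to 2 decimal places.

Δx_2 = 120.24

Technical coefficients a_ij = z_ij / X_j:
  a_11 = 30/300 = 0.10, a_21 = 90/300 = 0.30, a_31 = 120/300 = 0.40
  a_12 = 123.75/825 = 0.15, a_22 = 123.75/825 = 0.15, a_32 = 0/825 = 0.00
  a_13 = 118.75/475 = 0.25, a_23 = 118.75/475 = 0.25, a_33 = 166.25/475 = 0.35
I − A =
  [   0.90    -0.15    -0.25]
  [  -0.30     0.85    -0.25]
  [  -0.40     0.00     0.65]
Cofactors of I−A, C_ij = (−1)^(i+j)·(minor ij) (rows/columns in the sector order above):
  C_11 = (0.85)(0.65) − (-0.25)(0.00) = 0.5525
  C_12 = −[(-0.30)(0.65) − (-0.25)(-0.40)] = 0.2950
  C_13 = (-0.30)(0.00) − (0.85)(-0.40) = 0.3400
  C_21 = −[(-0.15)(0.65) − (-0.25)(0.00)] = 0.0975
  C_22 = (0.90)(0.65) − (-0.25)(-0.40) = 0.4850
  C_23 = −[(0.90)(0.00) − (-0.15)(-0.40)] = 0.0600
  C_31 = (-0.15)(-0.25) − (-0.25)(0.85) = 0.2500
  C_32 = −[(0.90)(-0.25) − (-0.25)(-0.30)] = 0.3000
  C_33 = (0.90)(0.85) − (-0.15)(-0.30) = 0.7200
det(I−A) = Σ_j (I−A)_1j·C_1j = (0.90)(0.5525) + (-0.15)(0.2950) + (-0.25)(0.3400) = 0.3680
adj(I−A) = Cᵀ =
  [ 0.5525   0.0975   0.2500]
  [ 0.2950   0.4850   0.3000]
  [ 0.3400   0.0600   0.7200]
(I − A)⁻¹ = adj(I−A) / det(I−A) ≈
  [   1.5014     0.2649     0.6793]
  [   0.8016     1.3179     0.8152]
  [   0.9239     0.1630     1.9565]
Δx = (I − A)⁻¹ Δd with Δd having +150 in the Sector 1 component and 0 elsewhere.
So Δx_2 = L_21 · (+150), where L_21 = adj(I−A)_21 / det(I−A) = 0.2950 / 0.3680.
Δx_2 = 0.2950 × (+150) / 0.3680 = 44.25 / 0.3680 ≈ 120.24.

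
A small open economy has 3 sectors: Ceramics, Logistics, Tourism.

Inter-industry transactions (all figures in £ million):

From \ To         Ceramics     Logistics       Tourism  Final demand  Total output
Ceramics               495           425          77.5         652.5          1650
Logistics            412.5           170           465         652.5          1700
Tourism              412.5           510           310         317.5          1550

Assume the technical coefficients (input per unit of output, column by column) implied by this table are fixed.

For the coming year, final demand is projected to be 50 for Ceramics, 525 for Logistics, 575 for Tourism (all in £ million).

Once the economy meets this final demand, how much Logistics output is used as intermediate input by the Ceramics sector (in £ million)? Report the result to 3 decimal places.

z_LC = 149.318

Technical coefficients a_ij = z_ij / X_j:
  a_CC = 495/1650 = 0.30, a_LC = 412.5/1650 = 0.25, a_TC = 412.5/1650 = 0.25
  a_CL = 425/1700 = 0.25, a_LL = 170/1700 = 0.10, a_TL = 510/1700 = 0.30
  a_CT = 77.5/1550 = 0.05, a_LT = 465/1550 = 0.30, a_TT = 310/1550 = 0.20
I − A =
  [   0.70    -0.25    -0.05]
  [  -0.25     0.90    -0.30]
  [  -0.25    -0.30     0.80]
Cofactors of I−A, C_ij = (−1)^(i+j)·(minor ij) (rows/columns in the sector order above):
  C_11 = (0.90)(0.80) − (-0.30)(-0.30) = 0.6300
  C_12 = −[(-0.25)(0.80) − (-0.30)(-0.25)] = 0.2750
  C_13 = (-0.25)(-0.30) − (0.90)(-0.25) = 0.3000
  C_21 = −[(-0.25)(0.80) − (-0.05)(-0.30)] = 0.2150
  C_22 = (0.70)(0.80) − (-0.05)(-0.25) = 0.5475
  C_23 = −[(0.70)(-0.30) − (-0.25)(-0.25)] = 0.2725
  C_31 = (-0.25)(-0.30) − (-0.05)(0.90) = 0.1200
  C_32 = −[(0.70)(-0.30) − (-0.05)(-0.25)] = 0.2225
  C_33 = (0.70)(0.90) − (-0.25)(-0.25) = 0.5675
det(I−A) = Σ_j (I−A)_1j·C_1j = (0.70)(0.6300) + (-0.25)(0.2750) + (-0.05)(0.3000) = 0.35725
adj(I−A) = Cᵀ =
  [ 0.6300   0.2150   0.1200]
  [ 0.2750   0.5475   0.2225]
  [ 0.3000   0.2725   0.5675]
(I − A)⁻¹ = adj(I−A) / det(I−A) ≈
  [   1.7635     0.6018     0.3359]
  [   0.7698     1.5325     0.6228]
  [   0.8397     0.7628     1.5885]
First solve x = (I − A)⁻¹ d = adj(I−A)·d / det(I−A); in particular x_C = (0.6300·50 + 0.2150·525 + 0.1200·575) / 0.35725 = 213.375 / 0.35725 ≈ 597.27082.
Intermediate flow from L to C: z_LC = a_LC · x_C = 0.25 × 213.375 / 0.35725 = 53.34375 / 0.35725 ≈ 149.318.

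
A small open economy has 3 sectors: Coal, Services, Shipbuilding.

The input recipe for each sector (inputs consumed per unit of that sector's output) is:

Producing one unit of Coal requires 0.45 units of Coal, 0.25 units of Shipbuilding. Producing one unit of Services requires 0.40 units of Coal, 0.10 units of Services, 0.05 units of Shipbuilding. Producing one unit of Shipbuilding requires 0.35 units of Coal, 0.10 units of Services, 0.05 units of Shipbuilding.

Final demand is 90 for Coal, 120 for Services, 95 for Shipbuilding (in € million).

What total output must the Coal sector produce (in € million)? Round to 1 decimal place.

I − A =
  [   0.55    -0.40    -0.35]
  [   0.00     0.90    -0.10]
  [  -0.25    -0.05     0.95]
Cofactors of I−A, C_ij = (−1)^(i+j)·(minor ij) (rows/columns in the sector order above):
  C_11 = (0.90)(0.95) − (-0.10)(-0.05) = 0.8500
  C_12 = −[(0.00)(0.95) − (-0.10)(-0.25)] = 0.0250
  C_13 = (0.00)(-0.05) − (0.90)(-0.25) = 0.2250
  C_21 = −[(-0.40)(0.95) − (-0.35)(-0.05)] = 0.3975
  C_22 = (0.55)(0.95) − (-0.35)(-0.25) = 0.4350
  C_23 = −[(0.55)(-0.05) − (-0.40)(-0.25)] = 0.1275
  C_31 = (-0.40)(-0.10) − (-0.35)(0.90) = 0.3550
  C_32 = −[(0.55)(-0.10) − (-0.35)(0.00)] = 0.0550
  C_33 = (0.55)(0.90) − (-0.40)(0.00) = 0.4950
det(I−A) = Σ_j (I−A)_1j·C_1j = (0.55)(0.8500) + (-0.40)(0.0250) + (-0.35)(0.2250) = 0.37875
adj(I−A) = Cᵀ =
  [ 0.8500   0.3975   0.3550]
  [ 0.0250   0.4350   0.0550]
  [ 0.2250   0.1275   0.4950]
(I − A)⁻¹ = adj(I−A) / det(I−A) ≈
  [   2.2442     1.0495     0.9373]
  [   0.0660     1.1485     0.1452]
  [   0.5941     0.3366     1.3069]
x = (I − A)⁻¹ d = adj(I−A)·d / det(I−A), with det(I−A) = 0.37875:
  x_1 = (0.8500·90 + 0.3975·120 + 0.3550·95) / 0.37875 = 157.925 / 0.37875 ≈ 417.0
  x_2 = (0.0250·90 + 0.4350·120 + 0.0550·95) / 0.37875 = 59.675 / 0.37875 ≈ 157.6
  x_3 = (0.2250·90 + 0.1275·120 + 0.4950·95) / 0.37875 = 82.575 / 0.37875 ≈ 218.0

x_1 = 417.0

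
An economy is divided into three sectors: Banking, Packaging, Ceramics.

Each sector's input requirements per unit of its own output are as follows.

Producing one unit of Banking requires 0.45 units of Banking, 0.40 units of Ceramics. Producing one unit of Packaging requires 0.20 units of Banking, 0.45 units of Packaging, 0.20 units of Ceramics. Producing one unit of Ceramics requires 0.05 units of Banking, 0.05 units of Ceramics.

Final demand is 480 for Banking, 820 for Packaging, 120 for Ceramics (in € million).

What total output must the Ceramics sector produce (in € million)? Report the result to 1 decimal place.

x_C = 1077.2

I − A =
  [   0.55    -0.20    -0.05]
  [   0.00     0.55     0.00]
  [  -0.40    -0.20     0.95]
Cofactors of I−A, C_ij = (−1)^(i+j)·(minor ij) (rows/columns in the sector order above):
  C_11 = (0.55)(0.95) − (0.00)(-0.20) = 0.5225
  C_12 = −[(0.00)(0.95) − (0.00)(-0.40)] = 0.0000
  C_13 = (0.00)(-0.20) − (0.55)(-0.40) = 0.2200
  C_21 = −[(-0.20)(0.95) − (-0.05)(-0.20)] = 0.2000
  C_22 = (0.55)(0.95) − (-0.05)(-0.40) = 0.5025
  C_23 = −[(0.55)(-0.20) − (-0.20)(-0.40)] = 0.1900
  C_31 = (-0.20)(0.00) − (-0.05)(0.55) = 0.0275
  C_32 = −[(0.55)(0.00) − (-0.05)(0.00)] = 0.0000
  C_33 = (0.55)(0.55) − (-0.20)(0.00) = 0.3025
det(I−A) = Σ_j (I−A)_1j·C_1j = (0.55)(0.5225) + (-0.20)(0.0000) + (-0.05)(0.2200) = 0.276375
adj(I−A) = Cᵀ =
  [ 0.5225   0.2000   0.0275]
  [ 0.0000   0.5025   0.0000]
  [ 0.2200   0.1900   0.3025]
(I − A)⁻¹ = adj(I−A) / det(I−A) ≈
  [   1.8905     0.7237     0.0995]
  [   0.0000     1.8182     0.0000]
  [   0.7960     0.6875     1.0945]
x = (I − A)⁻¹ d = adj(I−A)·d / det(I−A), with det(I−A) = 0.276375:
  x_B = (0.5225·480 + 0.2000·820 + 0.0275·120) / 0.276375 = 418.10 / 0.276375 ≈ 1512.8
  x_P = (0.0000·480 + 0.5025·820 + 0.0000·120) / 0.276375 = 412.05 / 0.276375 ≈ 1490.9
  x_C = (0.2200·480 + 0.1900·820 + 0.3025·120) / 0.276375 = 297.70 / 0.276375 ≈ 1077.2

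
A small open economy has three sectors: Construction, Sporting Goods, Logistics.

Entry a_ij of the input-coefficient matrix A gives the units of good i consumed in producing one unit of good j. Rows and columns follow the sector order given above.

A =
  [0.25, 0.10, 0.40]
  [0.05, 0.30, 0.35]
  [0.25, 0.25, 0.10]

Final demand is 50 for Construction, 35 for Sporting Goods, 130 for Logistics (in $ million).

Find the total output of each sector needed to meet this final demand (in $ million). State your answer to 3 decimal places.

I − A =
  [   0.75    -0.10    -0.40]
  [  -0.05     0.70    -0.35]
  [  -0.25    -0.25     0.90]
Cofactors of I−A, C_ij = (−1)^(i+j)·(minor ij) (rows/columns in the sector order above):
  C_11 = (0.70)(0.90) − (-0.35)(-0.25) = 0.5425
  C_12 = −[(-0.05)(0.90) − (-0.35)(-0.25)] = 0.1325
  C_13 = (-0.05)(-0.25) − (0.70)(-0.25) = 0.1875
  C_21 = −[(-0.10)(0.90) − (-0.40)(-0.25)] = 0.1900
  C_22 = (0.75)(0.90) − (-0.40)(-0.25) = 0.5750
  C_23 = −[(0.75)(-0.25) − (-0.10)(-0.25)] = 0.2125
  C_31 = (-0.10)(-0.35) − (-0.40)(0.70) = 0.3150
  C_32 = −[(0.75)(-0.35) − (-0.40)(-0.05)] = 0.2825
  C_33 = (0.75)(0.70) − (-0.10)(-0.05) = 0.5200
det(I−A) = Σ_j (I−A)_1j·C_1j = (0.75)(0.5425) + (-0.10)(0.1325) + (-0.40)(0.1875) = 0.318625
adj(I−A) = Cᵀ =
  [ 0.5425   0.1900   0.3150]
  [ 0.1325   0.5750   0.2825]
  [ 0.1875   0.2125   0.5200]
(I − A)⁻¹ = adj(I−A) / det(I−A) ≈
  [   1.7026     0.5963     0.9886]
  [   0.4158     1.8046     0.8866]
  [   0.5885     0.6669     1.6320]
x = (I − A)⁻¹ d = adj(I−A)·d / det(I−A), with det(I−A) = 0.318625:
  x_1 = (0.5425·50 + 0.1900·35 + 0.3150·130) / 0.318625 = 74.725 / 0.318625 ≈ 234.523
  x_2 = (0.1325·50 + 0.5750·35 + 0.2825·130) / 0.318625 = 63.475 / 0.318625 ≈ 199.215
  x_3 = (0.1875·50 + 0.2125·35 + 0.5200·130) / 0.318625 = 84.4125 / 0.318625 ≈ 264.927

x_1 = 234.523, x_2 = 199.215, x_3 = 264.927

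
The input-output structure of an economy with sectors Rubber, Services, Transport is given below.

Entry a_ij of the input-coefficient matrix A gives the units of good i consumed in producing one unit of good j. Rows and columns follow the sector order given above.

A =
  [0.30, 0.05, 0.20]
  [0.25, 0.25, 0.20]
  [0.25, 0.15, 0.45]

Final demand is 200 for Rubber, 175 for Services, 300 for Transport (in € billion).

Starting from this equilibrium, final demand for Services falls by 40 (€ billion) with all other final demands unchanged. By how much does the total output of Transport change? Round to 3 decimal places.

I − A =
  [   0.70    -0.05    -0.20]
  [  -0.25     0.75    -0.20]
  [  -0.25    -0.15     0.55]
Cofactors of I−A, C_ij = (−1)^(i+j)·(minor ij) (rows/columns in the sector order above):
  C_11 = (0.75)(0.55) − (-0.20)(-0.15) = 0.3825
  C_12 = −[(-0.25)(0.55) − (-0.20)(-0.25)] = 0.1875
  C_13 = (-0.25)(-0.15) − (0.75)(-0.25) = 0.2250
  C_21 = −[(-0.05)(0.55) − (-0.20)(-0.15)] = 0.0575
  C_22 = (0.70)(0.55) − (-0.20)(-0.25) = 0.3350
  C_23 = −[(0.70)(-0.15) − (-0.05)(-0.25)] = 0.1175
  C_31 = (-0.05)(-0.20) − (-0.20)(0.75) = 0.1600
  C_32 = −[(0.70)(-0.20) − (-0.20)(-0.25)] = 0.1900
  C_33 = (0.70)(0.75) − (-0.05)(-0.25) = 0.5125
det(I−A) = Σ_j (I−A)_1j·C_1j = (0.70)(0.3825) + (-0.05)(0.1875) + (-0.20)(0.2250) = 0.213375
adj(I−A) = Cᵀ =
  [ 0.3825   0.0575   0.1600]
  [ 0.1875   0.3350   0.1900]
  [ 0.2250   0.1175   0.5125]
(I − A)⁻¹ = adj(I−A) / det(I−A) ≈
  [   1.7926     0.2695     0.7499]
  [   0.8787     1.5700     0.8905]
  [   1.0545     0.5507     2.4019]
Δx = (I − A)⁻¹ Δd with Δd having -40 in the Services component and 0 elsewhere.
So Δx_T = L_TS · (-40), where L_TS = adj(I−A)_TS / det(I−A) = 0.1175 / 0.213375.
Δx_T = 0.1175 × (-40) / 0.213375 = -4.70 / 0.213375 ≈ -22.027.

Δx_T = -22.027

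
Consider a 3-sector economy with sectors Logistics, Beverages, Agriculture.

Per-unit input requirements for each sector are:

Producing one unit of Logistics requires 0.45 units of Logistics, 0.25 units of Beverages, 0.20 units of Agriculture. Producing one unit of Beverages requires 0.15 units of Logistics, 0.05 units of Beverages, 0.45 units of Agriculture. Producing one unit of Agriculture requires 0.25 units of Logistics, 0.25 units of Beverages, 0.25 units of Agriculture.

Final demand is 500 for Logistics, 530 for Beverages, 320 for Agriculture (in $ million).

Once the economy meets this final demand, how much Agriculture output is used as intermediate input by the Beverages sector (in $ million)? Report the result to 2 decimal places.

z_AB = 771.17

I − A =
  [   0.55    -0.15    -0.25]
  [  -0.25     0.95    -0.25]
  [  -0.20    -0.45     0.75]
Cofactors of I−A, C_ij = (−1)^(i+j)·(minor ij) (rows/columns in the sector order above):
  C_11 = (0.95)(0.75) − (-0.25)(-0.45) = 0.6000
  C_12 = −[(-0.25)(0.75) − (-0.25)(-0.20)] = 0.2375
  C_13 = (-0.25)(-0.45) − (0.95)(-0.20) = 0.3025
  C_21 = −[(-0.15)(0.75) − (-0.25)(-0.45)] = 0.2250
  C_22 = (0.55)(0.75) − (-0.25)(-0.20) = 0.3625
  C_23 = −[(0.55)(-0.45) − (-0.15)(-0.20)] = 0.2775
  C_31 = (-0.15)(-0.25) − (-0.25)(0.95) = 0.2750
  C_32 = −[(0.55)(-0.25) − (-0.25)(-0.25)] = 0.2000
  C_33 = (0.55)(0.95) − (-0.15)(-0.25) = 0.4850
det(I−A) = Σ_j (I−A)_1j·C_1j = (0.55)(0.6000) + (-0.15)(0.2375) + (-0.25)(0.3025) = 0.21875
adj(I−A) = Cᵀ =
  [ 0.6000   0.2250   0.2750]
  [ 0.2375   0.3625   0.2000]
  [ 0.3025   0.2775   0.4850]
(I − A)⁻¹ = adj(I−A) / det(I−A) ≈
  [   2.7429     1.0286     1.2571]
  [   1.0857     1.6571     0.9143]
  [   1.3829     1.2686     2.2171]
First solve x = (I − A)⁻¹ d = adj(I−A)·d / det(I−A); in particular x_B = (0.2375·500 + 0.3625·530 + 0.2000·320) / 0.21875 = 374.875 / 0.21875 ≈ 1713.7143.
Intermediate flow from A to B: z_AB = a_AB · x_B = 0.45 × 374.875 / 0.21875 = 168.69375 / 0.21875 ≈ 771.17.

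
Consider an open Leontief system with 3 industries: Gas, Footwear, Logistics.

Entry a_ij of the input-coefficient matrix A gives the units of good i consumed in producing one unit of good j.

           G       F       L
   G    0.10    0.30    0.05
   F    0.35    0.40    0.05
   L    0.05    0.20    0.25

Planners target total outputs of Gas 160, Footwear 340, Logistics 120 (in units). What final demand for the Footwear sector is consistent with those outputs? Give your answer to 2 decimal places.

I − A =
  [   0.90    -0.30    -0.05]
  [  -0.35     0.60    -0.05]
  [  -0.05    -0.20     0.75]
d = (I − A) x:
  d_G = (+0.90)·160 + (-0.30)·340 + (-0.05)·120 = 36.00
  d_F = (-0.35)·160 + (+0.60)·340 + (-0.05)·120 = 142.00
  d_L = (-0.05)·160 + (-0.20)·340 + (+0.75)·120 = 14.00

d_F = 142.00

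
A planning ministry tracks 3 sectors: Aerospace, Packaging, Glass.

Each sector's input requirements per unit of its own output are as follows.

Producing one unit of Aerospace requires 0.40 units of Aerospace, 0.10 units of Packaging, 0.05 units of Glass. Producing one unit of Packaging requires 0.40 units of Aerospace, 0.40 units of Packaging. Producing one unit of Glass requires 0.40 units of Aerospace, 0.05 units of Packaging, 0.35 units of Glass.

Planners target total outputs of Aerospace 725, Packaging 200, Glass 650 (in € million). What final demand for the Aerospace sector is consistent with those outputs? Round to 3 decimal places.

I − A =
  [   0.60    -0.40    -0.40]
  [  -0.10     0.60    -0.05]
  [  -0.05     0.00     0.65]
d = (I − A) x:
  d_A = (+0.60)·725 + (-0.40)·200 + (-0.40)·650 = 95.000
  d_P = (-0.10)·725 + (+0.60)·200 + (-0.05)·650 = 15.000
  d_G = (-0.05)·725 + (+0.00)·200 + (+0.65)·650 = 386.250

d_A = 95.000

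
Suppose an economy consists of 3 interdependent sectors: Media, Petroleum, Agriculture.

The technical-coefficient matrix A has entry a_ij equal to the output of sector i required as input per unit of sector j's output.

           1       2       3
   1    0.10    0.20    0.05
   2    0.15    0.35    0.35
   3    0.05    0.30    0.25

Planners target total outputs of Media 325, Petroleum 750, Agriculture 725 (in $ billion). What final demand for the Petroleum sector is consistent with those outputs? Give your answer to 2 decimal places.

I − A =
  [   0.90    -0.20    -0.05]
  [  -0.15     0.65    -0.35]
  [  -0.05    -0.30     0.75]
d = (I − A) x:
  d_1 = (+0.90)·325 + (-0.20)·750 + (-0.05)·725 = 106.25
  d_2 = (-0.15)·325 + (+0.65)·750 + (-0.35)·725 = 185.00
  d_3 = (-0.05)·325 + (-0.30)·750 + (+0.75)·725 = 302.50

d_2 = 185.00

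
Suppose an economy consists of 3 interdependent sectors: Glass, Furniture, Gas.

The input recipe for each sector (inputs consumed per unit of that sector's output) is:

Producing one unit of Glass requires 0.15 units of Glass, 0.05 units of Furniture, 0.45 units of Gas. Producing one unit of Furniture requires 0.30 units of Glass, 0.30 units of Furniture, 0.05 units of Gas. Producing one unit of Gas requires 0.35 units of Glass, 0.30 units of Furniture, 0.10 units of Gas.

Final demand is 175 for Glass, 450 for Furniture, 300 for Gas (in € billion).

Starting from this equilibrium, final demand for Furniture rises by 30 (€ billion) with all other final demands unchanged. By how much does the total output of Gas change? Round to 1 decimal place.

Δx_3 = 14.9

I − A =
  [   0.85    -0.30    -0.35]
  [  -0.05     0.70    -0.30]
  [  -0.45    -0.05     0.90]
Cofactors of I−A, C_ij = (−1)^(i+j)·(minor ij) (rows/columns in the sector order above):
  C_11 = (0.70)(0.90) − (-0.30)(-0.05) = 0.6150
  C_12 = −[(-0.05)(0.90) − (-0.30)(-0.45)] = 0.1800
  C_13 = (-0.05)(-0.05) − (0.70)(-0.45) = 0.3175
  C_21 = −[(-0.30)(0.90) − (-0.35)(-0.05)] = 0.2875
  C_22 = (0.85)(0.90) − (-0.35)(-0.45) = 0.6075
  C_23 = −[(0.85)(-0.05) − (-0.30)(-0.45)] = 0.1775
  C_31 = (-0.30)(-0.30) − (-0.35)(0.70) = 0.3350
  C_32 = −[(0.85)(-0.30) − (-0.35)(-0.05)] = 0.2725
  C_33 = (0.85)(0.70) − (-0.30)(-0.05) = 0.5800
det(I−A) = Σ_j (I−A)_1j·C_1j = (0.85)(0.6150) + (-0.30)(0.1800) + (-0.35)(0.3175) = 0.357625
adj(I−A) = Cᵀ =
  [ 0.6150   0.2875   0.3350]
  [ 0.1800   0.6075   0.2725]
  [ 0.3175   0.1775   0.5800]
(I − A)⁻¹ = adj(I−A) / det(I−A) ≈
  [   1.7197     0.8039     0.9367]
  [   0.5033     1.6987     0.7620]
  [   0.8878     0.4963     1.6218]
Δx = (I − A)⁻¹ Δd with Δd having +30 in the Furniture component and 0 elsewhere.
So Δx_3 = L_32 · (+30), where L_32 = adj(I−A)_32 / det(I−A) = 0.1775 / 0.357625.
Δx_3 = 0.1775 × (+30) / 0.357625 = 5.325 / 0.357625 ≈ 14.9.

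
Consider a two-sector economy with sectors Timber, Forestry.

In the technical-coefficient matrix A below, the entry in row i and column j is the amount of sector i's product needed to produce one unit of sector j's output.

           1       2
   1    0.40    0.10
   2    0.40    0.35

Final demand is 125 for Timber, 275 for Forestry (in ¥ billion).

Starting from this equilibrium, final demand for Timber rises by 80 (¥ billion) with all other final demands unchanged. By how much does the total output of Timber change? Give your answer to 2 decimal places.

I − A =
  [   0.60    -0.10]
  [  -0.40     0.65]
det(I−A) = (0.60)(0.65) − (-0.10)(-0.40) = 0.3500
adj(I−A) = [[0.65, 0.10], [0.40, 0.60]]
(I − A)⁻¹ = adj(I−A) / det(I−A) ≈
  [   1.8571     0.2857]
  [   1.1429     1.7143]
Δx = (I − A)⁻¹ Δd with Δd having +80 in the Timber component and 0 elsewhere.
So Δx_1 = L_11 · (+80), where L_11 = adj(I−A)_11 / det(I−A) = 0.65 / 0.3500.
Δx_1 = 0.65 × (+80) / 0.3500 = 52.00 / 0.3500 ≈ 148.57.

Δx_1 = 148.57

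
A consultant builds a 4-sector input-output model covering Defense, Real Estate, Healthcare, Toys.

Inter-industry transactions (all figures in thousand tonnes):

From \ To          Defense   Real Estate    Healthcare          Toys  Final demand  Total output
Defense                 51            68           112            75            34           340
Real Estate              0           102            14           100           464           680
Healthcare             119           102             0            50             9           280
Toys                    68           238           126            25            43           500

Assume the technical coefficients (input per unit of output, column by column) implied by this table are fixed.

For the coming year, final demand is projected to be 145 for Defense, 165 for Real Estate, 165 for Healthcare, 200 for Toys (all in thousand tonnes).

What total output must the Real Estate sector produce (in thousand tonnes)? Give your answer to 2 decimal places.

x_R = 390.45

Technical coefficients a_ij = z_ij / X_j:
  a_DD = 51/340 = 0.15, a_RD = 0/340 = 0.00, a_HD = 119/340 = 0.35, a_TD = 68/340 = 0.20
  a_DR = 68/680 = 0.10, a_RR = 102/680 = 0.15, a_HR = 102/680 = 0.15, a_TR = 238/680 = 0.35
  a_DH = 112/280 = 0.40, a_RH = 14/280 = 0.05, a_HH = 0/280 = 0.00, a_TH = 126/280 = 0.45
  a_DT = 75/500 = 0.15, a_RT = 100/500 = 0.20, a_HT = 50/500 = 0.10, a_TT = 25/500 = 0.05
I − A =
  [   0.85    -0.10    -0.40    -0.15]
  [   0.00     0.85    -0.05    -0.20]
  [  -0.35    -0.15     1.00    -0.10]
  [  -0.20    -0.35    -0.45     0.95]
Compute the cofactors C_ij = (−1)^(i+j)·(3×3 minor ij) of I−A; the adjugate is their transpose:
adj(I−A) = Cᵀ =
  [ 0.676875   0.224125   0.368750   0.192875]
  [ 0.089125   0.574625   0.131375   0.148875]
  [ 0.281125   0.200000   0.597375   0.149375]
  [ 0.308500   0.353625   0.409000   0.595375]
det(I−A) = Σ_j (I−A)_1j·C_1j = (0.85)(0.676875) + (-0.10)(0.089125) + (-0.40)(0.281125) + (-0.15)(0.308500) = 0.40770625
(I − A)⁻¹ = adj(I−A) / det(I−A) ≈
  [   1.6602     0.5497     0.9045     0.4731]
  [   0.2186     1.4094     0.3222     0.3652]
  [   0.6895     0.4905     1.4652     0.3664]
  [   0.7567     0.8674     1.0032     1.4603]
x = (I − A)⁻¹ d = adj(I−A)·d / det(I−A), with det(I−A) = 0.40770625:
  x_D = (0.676875·145 + 0.224125·165 + 0.368750·165 + 0.192875·200) / 0.40770625 = 234.54625 / 0.40770625 ≈ 575.28
  x_R = (0.089125·145 + 0.574625·165 + 0.131375·165 + 0.148875·200) / 0.40770625 = 159.188125 / 0.40770625 ≈ 390.45
  x_H = (0.281125·145 + 0.200000·165 + 0.597375·165 + 0.149375·200) / 0.40770625 = 202.205 / 0.40770625 ≈ 495.96
  x_T = (0.308500·145 + 0.353625·165 + 0.409000·165 + 0.595375·200) / 0.40770625 = 289.640625 / 0.40770625 ≈ 710.41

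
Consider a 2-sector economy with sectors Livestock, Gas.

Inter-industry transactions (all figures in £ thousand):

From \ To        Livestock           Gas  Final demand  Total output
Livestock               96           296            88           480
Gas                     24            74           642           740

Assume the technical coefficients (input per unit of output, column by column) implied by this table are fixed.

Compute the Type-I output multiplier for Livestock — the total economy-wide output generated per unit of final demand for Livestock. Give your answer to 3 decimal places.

m_L = 1.357

Technical coefficients a_ij = z_ij / X_j:
  a_LL = 96/480 = 0.20, a_GL = 24/480 = 0.05
  a_LG = 296/740 = 0.40, a_GG = 74/740 = 0.10
I − A =
  [   0.80    -0.40]
  [  -0.05     0.90]
det(I−A) = (0.80)(0.90) − (-0.40)(-0.05) = 0.7000
adj(I−A) = [[0.90, 0.40], [0.05, 0.80]]
(I − A)⁻¹ = adj(I−A) / det(I−A) ≈
  [   1.2857     0.5714]
  [   0.0714     1.1429]
The output multiplier for sector j is the column-j sum of the Leontief inverse (I − A)⁻¹ = adj(I−A) / det(I−A).
Column L of adj(I−A): (0.90, 0.05); det(I−A) = 0.7000.
m_L = (0.90 + 0.05) / 0.7000 = 0.95 / 0.7000 ≈ 1.357.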